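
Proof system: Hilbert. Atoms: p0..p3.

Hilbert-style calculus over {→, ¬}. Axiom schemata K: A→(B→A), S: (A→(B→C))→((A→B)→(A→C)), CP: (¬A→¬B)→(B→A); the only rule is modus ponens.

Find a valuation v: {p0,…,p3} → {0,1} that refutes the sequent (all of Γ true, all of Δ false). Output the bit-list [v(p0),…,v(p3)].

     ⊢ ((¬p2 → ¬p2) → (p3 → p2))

Truth-table refutation:
  v=0000: Γ:[] Δ:[((¬p2 → ¬p2) → (p3 → p2))=T] refutes=False
  v=0001: Γ:[] Δ:[((¬p2 → ¬p2) → (p3 → p2))=F] refutes=True  ← countermodel

Result: [0, 0, 0, 1]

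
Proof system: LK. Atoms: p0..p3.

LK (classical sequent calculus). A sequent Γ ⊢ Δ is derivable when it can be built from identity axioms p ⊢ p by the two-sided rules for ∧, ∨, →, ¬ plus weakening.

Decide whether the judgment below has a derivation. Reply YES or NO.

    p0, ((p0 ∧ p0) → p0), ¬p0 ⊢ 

Proof tree:
[¬L] p0, ((p0 ∧ p0) → p0), ¬p0 ⊢ 
  [→L] p0, ((p0 ∧ p0) → p0) ⊢ p0
    [∧R] p0 ⊢ (p0 ∧ p0)
      [Ax] p0 ⊢ p0
      [Ax] p0 ⊢ p0
    [Ax] p0 ⊢ p0

Result: YES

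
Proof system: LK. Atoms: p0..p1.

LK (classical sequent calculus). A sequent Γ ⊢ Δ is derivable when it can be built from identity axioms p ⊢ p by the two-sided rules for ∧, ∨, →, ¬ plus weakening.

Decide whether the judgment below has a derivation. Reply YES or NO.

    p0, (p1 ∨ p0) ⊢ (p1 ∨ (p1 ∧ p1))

Enumerate valuations to refute Γ ⊢ Δ:
  v=00: Γ:[p0=F, (p1 ∨ p0)=F] Δ:[(p1 ∨ (p1 ∧ p1))=F] refutes=False
  v=01: Γ:[p0=F, (p1 ∨ p0)=T] Δ:[(p1 ∨ (p1 ∧ p1))=T] refutes=False
  v=10: Γ:[p0=T, (p1 ∨ p0)=T] Δ:[(p1 ∨ (p1 ∧ p1))=F] refutes=True  ← countermodel

Result: NO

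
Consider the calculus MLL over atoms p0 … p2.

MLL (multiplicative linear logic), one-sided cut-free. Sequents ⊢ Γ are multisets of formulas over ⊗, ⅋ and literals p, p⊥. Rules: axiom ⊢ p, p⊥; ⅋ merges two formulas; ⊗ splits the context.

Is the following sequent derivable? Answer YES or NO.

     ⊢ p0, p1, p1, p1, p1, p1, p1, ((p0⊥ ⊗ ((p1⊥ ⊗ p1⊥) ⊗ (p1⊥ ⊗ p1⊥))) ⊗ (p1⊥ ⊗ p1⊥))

Proof tree:
[⊗]  ⊢ p0, p1, p1, p1, p1, p1, p1, ((p0⊥ ⊗ ((p1⊥ ⊗ p1⊥) ⊗ (p1⊥ ⊗ p1⊥))) ⊗ (p1⊥ ⊗ p1⊥))
  [⊗]  ⊢ p0, p1, p1, p1, p1, (p0⊥ ⊗ ((p1⊥ ⊗ p1⊥) ⊗ (p1⊥ ⊗ p1⊥)))
    [Ax]  ⊢ p0, p0⊥
    [⊗]  ⊢ p1, p1, p1, p1, ((p1⊥ ⊗ p1⊥) ⊗ (p1⊥ ⊗ p1⊥))
      [⊗]  ⊢ p1, p1, (p1⊥ ⊗ p1⊥)
        [Ax]  ⊢ p1, p1⊥
        [Ax]  ⊢ p1, p1⊥
      [⊗]  ⊢ p1, p1, (p1⊥ ⊗ p1⊥)
        [Ax]  ⊢ p1, p1⊥
        [Ax]  ⊢ p1, p1⊥
  [⊗]  ⊢ p1, p1, (p1⊥ ⊗ p1⊥)
    [Ax]  ⊢ p1, p1⊥
    [Ax]  ⊢ p1, p1⊥

Result: YES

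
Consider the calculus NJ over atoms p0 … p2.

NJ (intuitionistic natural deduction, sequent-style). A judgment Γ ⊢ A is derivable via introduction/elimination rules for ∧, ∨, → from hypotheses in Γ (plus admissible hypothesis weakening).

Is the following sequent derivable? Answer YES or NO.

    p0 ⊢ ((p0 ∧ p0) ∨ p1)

Derivation trace:
[∨I₁] p0 ⊢ ((p0 ∧ p0) ∨ p1)
  [∧I] p0 ⊢ (p0 ∧ p0)
    [Ax] p0 ⊢ p0
    [Ax] p0 ⊢ p0

Result: YES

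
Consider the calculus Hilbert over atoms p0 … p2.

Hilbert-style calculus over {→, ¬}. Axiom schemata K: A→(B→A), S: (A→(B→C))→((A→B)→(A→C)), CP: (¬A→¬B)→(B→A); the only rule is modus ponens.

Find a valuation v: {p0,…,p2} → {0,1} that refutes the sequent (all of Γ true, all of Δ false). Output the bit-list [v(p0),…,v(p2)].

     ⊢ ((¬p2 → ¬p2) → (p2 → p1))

Search for a countermodel by truth-table:
  v=000: Γ:[] Δ:[((¬p2 → ¬p2) → (p2 → p1))=T] refutes=False
  v=001: Γ:[] Δ:[((¬p2 → ¬p2) → (p2 → p1))=F] refutes=True  ← countermodel

Result: [0, 0, 1]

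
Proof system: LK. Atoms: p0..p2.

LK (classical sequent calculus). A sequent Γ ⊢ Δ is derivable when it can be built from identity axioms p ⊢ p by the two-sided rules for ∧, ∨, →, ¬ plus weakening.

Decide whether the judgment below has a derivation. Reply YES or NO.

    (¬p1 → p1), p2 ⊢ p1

Derivation trace:
[WL] (¬p1 → p1), p2 ⊢ p1
  [→L] (¬p1 → p1) ⊢ p1
    [¬R]  ⊢ p1, ¬p1
      [Ax] p1 ⊢ p1
    [Ax] p1 ⊢ p1

Result: YES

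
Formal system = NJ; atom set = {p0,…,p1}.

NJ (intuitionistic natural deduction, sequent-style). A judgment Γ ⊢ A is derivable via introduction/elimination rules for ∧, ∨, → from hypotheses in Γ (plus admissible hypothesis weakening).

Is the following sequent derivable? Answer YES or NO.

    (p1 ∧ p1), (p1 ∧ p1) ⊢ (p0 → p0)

Proof tree:
[Wk] (p1 ∧ p1), (p1 ∧ p1) ⊢ (p0 → p0)
  [Wk] (p1 ∧ p1) ⊢ (p0 → p0)
    [→I]  ⊢ (p0 → p0)
      [Ax] p0 ⊢ p0

Result: YES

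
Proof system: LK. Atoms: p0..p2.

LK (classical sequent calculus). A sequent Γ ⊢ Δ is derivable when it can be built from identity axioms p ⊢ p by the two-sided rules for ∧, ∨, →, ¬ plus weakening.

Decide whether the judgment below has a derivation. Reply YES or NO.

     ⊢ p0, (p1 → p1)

Derivation (root first):
[→R]  ⊢ p0, (p1 → p1)
  [WR] p1 ⊢ p1, p0
    [Ax] p1 ⊢ p1

Result: YES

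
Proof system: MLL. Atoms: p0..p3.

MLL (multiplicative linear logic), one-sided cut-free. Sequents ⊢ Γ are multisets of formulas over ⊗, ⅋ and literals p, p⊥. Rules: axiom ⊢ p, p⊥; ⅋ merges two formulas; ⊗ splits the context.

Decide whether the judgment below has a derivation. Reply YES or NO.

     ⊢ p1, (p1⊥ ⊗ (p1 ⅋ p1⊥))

Proof tree:
[⊗]  ⊢ p1, (p1⊥ ⊗ (p1 ⅋ p1⊥))
  [Ax]  ⊢ p1, p1⊥
  [⅋]  ⊢ (p1 ⅋ p1⊥)
    [Ax]  ⊢ p1, p1⊥

Result: YES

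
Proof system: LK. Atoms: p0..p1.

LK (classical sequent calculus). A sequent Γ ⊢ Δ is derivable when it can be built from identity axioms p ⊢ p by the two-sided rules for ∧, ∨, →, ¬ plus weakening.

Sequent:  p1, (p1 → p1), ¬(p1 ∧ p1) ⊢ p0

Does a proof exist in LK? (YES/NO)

Derivation (root first):
[WR] p1, (p1 → p1), ¬(p1 ∧ p1) ⊢ p0
  [¬L] p1, (p1 → p1), ¬(p1 ∧ p1) ⊢ 
    [∧R] p1, (p1 → p1) ⊢ (p1 ∧ p1)
      [Ax] p1 ⊢ p1
      [→L] p1, (p1 → p1) ⊢ p1
        [Ax] p1 ⊢ p1
        [Ax] p1 ⊢ p1

Result: YES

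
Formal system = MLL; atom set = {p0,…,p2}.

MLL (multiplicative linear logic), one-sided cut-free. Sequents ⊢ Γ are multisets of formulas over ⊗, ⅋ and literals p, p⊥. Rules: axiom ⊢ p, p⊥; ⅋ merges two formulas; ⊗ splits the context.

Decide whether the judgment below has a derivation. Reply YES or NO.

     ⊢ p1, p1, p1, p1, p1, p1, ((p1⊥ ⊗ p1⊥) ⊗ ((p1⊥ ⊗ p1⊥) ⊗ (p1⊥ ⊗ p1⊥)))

Proof tree:
[⊗]  ⊢ p1, p1, p1, p1, p1, p1, ((p1⊥ ⊗ p1⊥) ⊗ ((p1⊥ ⊗ p1⊥) ⊗ (p1⊥ ⊗ p1⊥)))
  [⊗]  ⊢ p1, p1, (p1⊥ ⊗ p1⊥)
    [Ax]  ⊢ p1, p1⊥
    [Ax]  ⊢ p1, p1⊥
  [⊗]  ⊢ p1, p1, p1, p1, ((p1⊥ ⊗ p1⊥) ⊗ (p1⊥ ⊗ p1⊥))
    [⊗]  ⊢ p1, p1, (p1⊥ ⊗ p1⊥)
      [Ax]  ⊢ p1, p1⊥
      [Ax]  ⊢ p1, p1⊥
    [⊗]  ⊢ p1, p1, (p1⊥ ⊗ p1⊥)
      [Ax]  ⊢ p1, p1⊥
      [Ax]  ⊢ p1, p1⊥

Result: YES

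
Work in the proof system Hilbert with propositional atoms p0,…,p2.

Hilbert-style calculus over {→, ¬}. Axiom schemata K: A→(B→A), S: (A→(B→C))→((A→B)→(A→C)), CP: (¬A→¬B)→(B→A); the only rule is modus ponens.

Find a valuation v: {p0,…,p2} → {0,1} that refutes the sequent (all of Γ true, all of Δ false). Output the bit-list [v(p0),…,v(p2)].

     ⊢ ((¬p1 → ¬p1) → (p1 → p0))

Enumerate valuations to refute Γ ⊢ Δ:
  v=000: Γ:[] Δ:[((¬p1 → ¬p1) → (p1 → p0))=T] refutes=False
  v=001: Γ:[] Δ:[((¬p1 → ¬p1) → (p1 → p0))=T] refutes=False
  v=010: Γ:[] Δ:[((¬p1 → ¬p1) → (p1 → p0))=F] refutes=True  ← countermodel

Result: [0, 1, 0]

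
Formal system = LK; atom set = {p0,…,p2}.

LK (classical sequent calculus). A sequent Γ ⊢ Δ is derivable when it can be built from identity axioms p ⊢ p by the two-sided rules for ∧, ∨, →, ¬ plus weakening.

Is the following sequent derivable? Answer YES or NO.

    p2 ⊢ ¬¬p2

Proof tree:
[¬R] p2 ⊢ ¬¬p2
  [¬L] p2, ¬p2 ⊢ 
    [Ax] p2 ⊢ p2

Result: YES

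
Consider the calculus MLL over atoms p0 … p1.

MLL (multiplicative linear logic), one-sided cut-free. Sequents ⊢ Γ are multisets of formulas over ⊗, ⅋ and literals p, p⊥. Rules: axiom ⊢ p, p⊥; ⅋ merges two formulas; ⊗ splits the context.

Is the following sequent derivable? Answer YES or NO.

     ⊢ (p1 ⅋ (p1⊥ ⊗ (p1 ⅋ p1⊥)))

Derivation (root first):
[⅋]  ⊢ (p1 ⅋ (p1⊥ ⊗ (p1 ⅋ p1⊥)))
  [⊗]  ⊢ p1, (p1⊥ ⊗ (p1 ⅋ p1⊥))
    [Ax]  ⊢ p1, p1⊥
    [⅋]  ⊢ (p1 ⅋ p1⊥)
      [Ax]  ⊢ p1, p1⊥

Result: YES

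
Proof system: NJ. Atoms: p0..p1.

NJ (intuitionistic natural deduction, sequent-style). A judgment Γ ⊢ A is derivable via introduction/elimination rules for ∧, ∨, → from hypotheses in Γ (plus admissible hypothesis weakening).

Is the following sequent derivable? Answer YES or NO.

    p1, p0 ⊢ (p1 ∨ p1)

Derivation (root first):
[∨I₂] p1, p0 ⊢ (p1 ∨ p1)
  [Wk] p1, p0 ⊢ p1
    [Ax] p1 ⊢ p1

Result: YES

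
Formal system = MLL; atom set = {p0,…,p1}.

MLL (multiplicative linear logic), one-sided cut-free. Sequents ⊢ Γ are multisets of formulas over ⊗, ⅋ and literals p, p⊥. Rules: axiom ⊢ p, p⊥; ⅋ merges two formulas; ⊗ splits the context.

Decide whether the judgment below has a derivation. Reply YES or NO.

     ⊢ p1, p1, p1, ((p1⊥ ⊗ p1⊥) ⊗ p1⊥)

Derivation (root first):
[⊗]  ⊢ p1, p1, p1, ((p1⊥ ⊗ p1⊥) ⊗ p1⊥)
  [⊗]  ⊢ p1, p1, (p1⊥ ⊗ p1⊥)
    [Ax]  ⊢ p1, p1⊥
    [Ax]  ⊢ p1, p1⊥
  [Ax]  ⊢ p1, p1⊥

Result: YES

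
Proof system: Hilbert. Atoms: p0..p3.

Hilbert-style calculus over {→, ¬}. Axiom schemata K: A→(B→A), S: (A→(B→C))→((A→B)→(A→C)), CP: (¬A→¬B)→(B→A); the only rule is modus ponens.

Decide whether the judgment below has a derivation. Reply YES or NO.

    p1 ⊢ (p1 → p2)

Search for a countermodel by truth-table:
  v=0000: Γ:[p1=F] Δ:[(p1 → p2)=T] refutes=False
  v=0001: Γ:[p1=F] Δ:[(p1 → p2)=T] refutes=False
  v=0010: Γ:[p1=F] Δ:[(p1 → p2)=T] refutes=False
  v=0011: Γ:[p1=F] Δ:[(p1 → p2)=T] refutes=False
  v=0100: Γ:[p1=T] Δ:[(p1 → p2)=F] refutes=True  ← countermodel

Result: NO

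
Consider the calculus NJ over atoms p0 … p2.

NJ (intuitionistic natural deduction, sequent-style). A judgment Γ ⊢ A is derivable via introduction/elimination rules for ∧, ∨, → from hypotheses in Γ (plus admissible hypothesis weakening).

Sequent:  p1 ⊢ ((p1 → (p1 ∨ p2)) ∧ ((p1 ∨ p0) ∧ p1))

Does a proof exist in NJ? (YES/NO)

Derivation trace:
[∧I] p1 ⊢ ((p1 → (p1 ∨ p2)) ∧ ((p1 ∨ p0) ∧ p1))
  [→I]  ⊢ (p1 → (p1 ∨ p2))
    [∨I₁] p1 ⊢ (p1 ∨ p2)
      [Ax] p1 ⊢ p1
  [∧I] p1 ⊢ ((p1 ∨ p0) ∧ p1)
    [∨I₁] p1 ⊢ (p1 ∨ p0)
      [Ax] p1 ⊢ p1
    [Ax] p1 ⊢ p1

Result: YES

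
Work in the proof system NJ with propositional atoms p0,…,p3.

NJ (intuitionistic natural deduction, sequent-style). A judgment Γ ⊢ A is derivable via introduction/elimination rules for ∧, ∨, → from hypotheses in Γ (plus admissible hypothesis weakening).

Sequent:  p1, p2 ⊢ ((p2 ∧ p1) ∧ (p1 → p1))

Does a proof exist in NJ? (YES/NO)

Derivation trace:
[∧I] p1, p2 ⊢ ((p2 ∧ p1) ∧ (p1 → p1))
  [∧I] p1, p2 ⊢ (p2 ∧ p1)
    [Ax] p2 ⊢ p2
    [Ax] p1 ⊢ p1
  [→I]  ⊢ (p1 → p1)
    [Ax] p1 ⊢ p1

Result: YES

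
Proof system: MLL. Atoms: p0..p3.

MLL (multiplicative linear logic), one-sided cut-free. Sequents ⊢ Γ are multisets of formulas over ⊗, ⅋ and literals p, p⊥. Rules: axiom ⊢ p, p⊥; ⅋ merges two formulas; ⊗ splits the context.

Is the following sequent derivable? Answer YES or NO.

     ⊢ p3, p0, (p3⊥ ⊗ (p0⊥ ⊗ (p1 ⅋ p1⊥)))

Derivation trace:
[⊗]  ⊢ p3, p0, (p3⊥ ⊗ (p0⊥ ⊗ (p1 ⅋ p1⊥)))
  [Ax]  ⊢ p3, p3⊥
  [⊗]  ⊢ p0, (p0⊥ ⊗ (p1 ⅋ p1⊥))
    [Ax]  ⊢ p0, p0⊥
    [⅋]  ⊢ (p1 ⅋ p1⊥)
      [Ax]  ⊢ p1, p1⊥

Result: YES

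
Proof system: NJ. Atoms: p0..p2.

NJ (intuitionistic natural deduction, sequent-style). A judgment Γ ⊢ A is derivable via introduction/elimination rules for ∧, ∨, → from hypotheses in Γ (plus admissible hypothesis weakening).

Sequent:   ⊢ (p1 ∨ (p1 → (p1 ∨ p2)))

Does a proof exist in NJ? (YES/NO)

Proof tree:
[∨I₂]  ⊢ (p1 ∨ (p1 → (p1 ∨ p2)))
  [→I]  ⊢ (p1 → (p1 ∨ p2))
    [∨I₁] p1 ⊢ (p1 ∨ p2)
      [Ax] p1 ⊢ p1

Result: YES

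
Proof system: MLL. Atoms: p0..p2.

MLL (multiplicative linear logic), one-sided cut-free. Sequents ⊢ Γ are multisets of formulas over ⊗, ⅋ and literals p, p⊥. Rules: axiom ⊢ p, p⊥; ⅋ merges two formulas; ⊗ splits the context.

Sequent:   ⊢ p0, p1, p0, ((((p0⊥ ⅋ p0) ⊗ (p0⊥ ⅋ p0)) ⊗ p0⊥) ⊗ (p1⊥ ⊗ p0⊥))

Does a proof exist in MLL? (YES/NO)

Proof tree:
[⊗]  ⊢ p0, p1, p0, ((((p0⊥ ⅋ p0) ⊗ (p0⊥ ⅋ p0)) ⊗ p0⊥) ⊗ (p1⊥ ⊗ p0⊥))
  [⊗]  ⊢ p0, (((p0⊥ ⅋ p0) ⊗ (p0⊥ ⅋ p0)) ⊗ p0⊥)
    [⊗]  ⊢ ((p0⊥ ⅋ p0) ⊗ (p0⊥ ⅋ p0))
      [⅋]  ⊢ (p0⊥ ⅋ p0)
        [Ax]  ⊢ p0, p0⊥
      [⅋]  ⊢ (p0⊥ ⅋ p0)
        [Ax]  ⊢ p0, p0⊥
    [Ax]  ⊢ p0, p0⊥
  [⊗]  ⊢ p1, p0, (p1⊥ ⊗ p0⊥)
    [Ax]  ⊢ p1, p1⊥
    [Ax]  ⊢ p0, p0⊥

Result: YES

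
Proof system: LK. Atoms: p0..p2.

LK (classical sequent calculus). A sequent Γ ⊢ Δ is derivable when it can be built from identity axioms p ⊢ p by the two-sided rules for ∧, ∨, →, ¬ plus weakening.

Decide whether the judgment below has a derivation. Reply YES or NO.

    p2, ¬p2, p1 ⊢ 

Proof tree:
[WL] p2, ¬p2, p1 ⊢ 
  [¬L] p2, ¬p2 ⊢ 
    [Ax] p2 ⊢ p2

Result: YES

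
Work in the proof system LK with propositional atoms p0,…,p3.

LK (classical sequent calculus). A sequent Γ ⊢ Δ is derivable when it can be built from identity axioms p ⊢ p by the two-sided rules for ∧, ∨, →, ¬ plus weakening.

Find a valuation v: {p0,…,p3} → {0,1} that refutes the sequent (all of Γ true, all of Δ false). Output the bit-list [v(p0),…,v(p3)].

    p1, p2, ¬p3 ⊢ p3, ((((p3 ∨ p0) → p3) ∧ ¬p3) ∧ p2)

Truth-table refutation:
  v=0000: Γ:[p1=F, p2=F, ¬p3=T] Δ:[p3=F, ((((p3 ∨ p0) → p3) ∧ ¬p3) ∧ p2)=F] refutes=False
  v=0001: Γ:[p1=F, p2=F, ¬p3=F] Δ:[p3=T, ((((p3 ∨ p0) → p3) ∧ ¬p3) ∧ p2)=F] refutes=False
  v=0010: Γ:[p1=F, p2=T, ¬p3=T] Δ:[p3=F, ((((p3 ∨ p0) → p3) ∧ ¬p3) ∧ p2)=T] refutes=False
  v=0011: Γ:[p1=F, p2=T, ¬p3=F] Δ:[p3=T, ((((p3 ∨ p0) → p3) ∧ ¬p3) ∧ p2)=F] refutes=False
  v=0100: Γ:[p1=T, p2=F, ¬p3=T] Δ:[p3=F, ((((p3 ∨ p0) → p3) ∧ ¬p3) ∧ p2)=F] refutes=False
  v=0101: Γ:[p1=T, p2=F, ¬p3=F] Δ:[p3=T, ((((p3 ∨ p0) → p3) ∧ ¬p3) ∧ p2)=F] refutes=False
  v=0110: Γ:[p1=T, p2=T, ¬p3=T] Δ:[p3=F, ((((p3 ∨ p0) → p3) ∧ ¬p3) ∧ p2)=T] refutes=False
  v=0111: Γ:[p1=T, p2=T, ¬p3=F] Δ:[p3=T, ((((p3 ∨ p0) → p3) ∧ ¬p3) ∧ p2)=F] refutes=False
  v=1000: Γ:[p1=F, p2=F, ¬p3=T] Δ:[p3=F, ((((p3 ∨ p0) → p3) ∧ ¬p3) ∧ p2)=F] refutes=False
  v=1001: Γ:[p1=F, p2=F, ¬p3=F] Δ:[p3=T, ((((p3 ∨ p0) → p3) ∧ ¬p3) ∧ p2)=F] refutes=False
  v=1010: Γ:[p1=F, p2=T, ¬p3=T] Δ:[p3=F, ((((p3 ∨ p0) → p3) ∧ ¬p3) ∧ p2)=F] refutes=False
  v=1011: Γ:[p1=F, p2=T, ¬p3=F] Δ:[p3=T, ((((p3 ∨ p0) → p3) ∧ ¬p3) ∧ p2)=F] refutes=False
  v=1100: Γ:[p1=T, p2=F, ¬p3=T] Δ:[p3=F, ((((p3 ∨ p0) → p3) ∧ ¬p3) ∧ p2)=F] refutes=False
  v=1101: Γ:[p1=T, p2=F, ¬p3=F] Δ:[p3=T, ((((p3 ∨ p0) → p3) ∧ ¬p3) ∧ p2)=F] refutes=False
  v=1110: Γ:[p1=T, p2=T, ¬p3=T] Δ:[p3=F, ((((p3 ∨ p0) → p3) ∧ ¬p3) ∧ p2)=F] refutes=True  ← countermodel

Result: [1, 1, 1, 0]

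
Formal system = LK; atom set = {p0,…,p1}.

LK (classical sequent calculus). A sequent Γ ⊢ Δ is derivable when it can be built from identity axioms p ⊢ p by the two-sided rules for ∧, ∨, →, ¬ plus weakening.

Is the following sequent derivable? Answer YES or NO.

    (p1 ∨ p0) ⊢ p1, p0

Derivation (root first):
[∨L] (p1 ∨ p0) ⊢ p1, p0
  [Ax] p1 ⊢ p1
  [WR] p0 ⊢ p0, p0
    [Ax] p0 ⊢ p0

Result: YES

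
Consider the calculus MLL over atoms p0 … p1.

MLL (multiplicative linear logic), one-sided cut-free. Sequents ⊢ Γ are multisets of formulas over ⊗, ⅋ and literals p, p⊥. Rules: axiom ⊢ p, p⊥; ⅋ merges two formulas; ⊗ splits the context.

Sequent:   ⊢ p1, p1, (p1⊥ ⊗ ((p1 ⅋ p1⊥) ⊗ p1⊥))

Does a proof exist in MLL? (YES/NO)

Proof tree:
[⊗]  ⊢ p1, p1, (p1⊥ ⊗ ((p1 ⅋ p1⊥) ⊗ p1⊥))
  [Ax]  ⊢ p1, p1⊥
  [⊗]  ⊢ p1, ((p1 ⅋ p1⊥) ⊗ p1⊥)
    [⅋]  ⊢ (p1 ⅋ p1⊥)
      [Ax]  ⊢ p1, p1⊥
    [Ax]  ⊢ p1, p1⊥

Result: YES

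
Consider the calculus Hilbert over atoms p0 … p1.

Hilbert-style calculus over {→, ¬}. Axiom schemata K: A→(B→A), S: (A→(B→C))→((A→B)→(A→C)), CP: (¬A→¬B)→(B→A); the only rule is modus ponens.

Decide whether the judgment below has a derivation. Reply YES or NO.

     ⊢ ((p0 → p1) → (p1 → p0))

Truth-table refutation:
  v=00: Γ:[] Δ:[((p0 → p1) → (p1 → p0))=T] refutes=False
  v=01: Γ:[] Δ:[((p0 → p1) → (p1 → p0))=F] refutes=True  ← countermodel

Result: NO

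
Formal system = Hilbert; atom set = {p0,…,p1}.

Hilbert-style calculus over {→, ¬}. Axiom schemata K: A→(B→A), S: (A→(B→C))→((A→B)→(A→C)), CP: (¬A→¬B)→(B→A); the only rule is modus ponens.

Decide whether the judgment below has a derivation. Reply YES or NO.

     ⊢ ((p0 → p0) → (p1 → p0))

Search for a countermodel by truth-table:
  v=00: Γ:[] Δ:[((p0 → p0) → (p1 → p0))=T] refutes=False
  v=01: Γ:[] Δ:[((p0 → p0) → (p1 → p0))=F] refutes=True  ← countermodel

Result: NO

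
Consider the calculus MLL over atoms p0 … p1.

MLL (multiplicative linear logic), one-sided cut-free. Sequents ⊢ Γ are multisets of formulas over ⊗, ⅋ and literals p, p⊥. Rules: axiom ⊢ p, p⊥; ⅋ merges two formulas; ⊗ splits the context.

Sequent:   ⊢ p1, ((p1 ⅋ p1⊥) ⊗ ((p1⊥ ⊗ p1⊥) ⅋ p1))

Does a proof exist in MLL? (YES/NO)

Derivation trace:
[⊗]  ⊢ p1, ((p1 ⅋ p1⊥) ⊗ ((p1⊥ ⊗ p1⊥) ⅋ p1))
  [⅋]  ⊢ (p1 ⅋ p1⊥)
    [Ax]  ⊢ p1, p1⊥
  [⅋]  ⊢ p1, ((p1⊥ ⊗ p1⊥) ⅋ p1)
    [⊗]  ⊢ p1, p1, (p1⊥ ⊗ p1⊥)
      [Ax]  ⊢ p1, p1⊥
      [Ax]  ⊢ p1, p1⊥

Result: YES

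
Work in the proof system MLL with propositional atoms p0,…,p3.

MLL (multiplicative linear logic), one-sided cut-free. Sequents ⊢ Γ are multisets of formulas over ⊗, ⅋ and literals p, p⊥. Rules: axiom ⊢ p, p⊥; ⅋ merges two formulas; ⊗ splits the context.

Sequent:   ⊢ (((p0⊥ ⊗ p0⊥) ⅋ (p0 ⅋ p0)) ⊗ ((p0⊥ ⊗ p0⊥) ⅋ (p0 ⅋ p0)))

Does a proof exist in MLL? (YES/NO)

Derivation trace:
[⊗]  ⊢ (((p0⊥ ⊗ p0⊥) ⅋ (p0 ⅋ p0)) ⊗ ((p0⊥ ⊗ p0⊥) ⅋ (p0 ⅋ p0)))
  [⅋]  ⊢ ((p0⊥ ⊗ p0⊥) ⅋ (p0 ⅋ p0))
    [⅋]  ⊢ (p0⊥ ⊗ p0⊥), (p0 ⅋ p0)
      [⊗]  ⊢ p0, p0, (p0⊥ ⊗ p0⊥)
        [Ax]  ⊢ p0, p0⊥
        [Ax]  ⊢ p0, p0⊥
  [⅋]  ⊢ ((p0⊥ ⊗ p0⊥) ⅋ (p0 ⅋ p0))
    [⅋]  ⊢ (p0⊥ ⊗ p0⊥), (p0 ⅋ p0)
      [⊗]  ⊢ p0, p0, (p0⊥ ⊗ p0⊥)
        [Ax]  ⊢ p0, p0⊥
        [Ax]  ⊢ p0, p0⊥

Result: YES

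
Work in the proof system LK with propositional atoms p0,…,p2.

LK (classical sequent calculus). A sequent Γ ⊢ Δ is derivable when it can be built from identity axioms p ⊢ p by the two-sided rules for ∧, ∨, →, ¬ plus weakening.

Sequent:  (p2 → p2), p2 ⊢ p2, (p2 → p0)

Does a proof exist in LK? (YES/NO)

Derivation trace:
[WL] (p2 → p2), p2 ⊢ p2, (p2 → p0)
  [→R] (p2 → p2) ⊢ p2, (p2 → p0)
    [→L] p2, (p2 → p2) ⊢ p2, p0
      [Ax] p2 ⊢ p2
      [WR] p2 ⊢ p2, p0
        [Ax] p2 ⊢ p2

Result: YES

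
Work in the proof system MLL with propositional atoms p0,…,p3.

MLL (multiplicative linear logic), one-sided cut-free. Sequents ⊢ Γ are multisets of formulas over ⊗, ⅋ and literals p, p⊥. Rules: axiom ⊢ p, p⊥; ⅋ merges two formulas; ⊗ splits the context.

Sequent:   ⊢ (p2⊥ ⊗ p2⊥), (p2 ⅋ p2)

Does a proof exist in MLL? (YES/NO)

Derivation trace:
[⅋]  ⊢ (p2⊥ ⊗ p2⊥), (p2 ⅋ p2)
  [⊗]  ⊢ p2, p2, (p2⊥ ⊗ p2⊥)
    [Ax]  ⊢ p2, p2⊥
    [Ax]  ⊢ p2, p2⊥

Result: YES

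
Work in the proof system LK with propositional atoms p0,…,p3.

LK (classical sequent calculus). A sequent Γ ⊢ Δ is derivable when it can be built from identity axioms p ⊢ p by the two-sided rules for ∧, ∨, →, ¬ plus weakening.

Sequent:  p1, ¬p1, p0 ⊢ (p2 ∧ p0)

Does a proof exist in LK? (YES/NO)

Derivation trace:
[∧R] p1, ¬p1, p0 ⊢ (p2 ∧ p0)
  [¬L] p1, ¬p1 ⊢ p2
    [WR] p1 ⊢ p1, p2
      [Ax] p1 ⊢ p1
  [Ax] p0 ⊢ p0

Result: YES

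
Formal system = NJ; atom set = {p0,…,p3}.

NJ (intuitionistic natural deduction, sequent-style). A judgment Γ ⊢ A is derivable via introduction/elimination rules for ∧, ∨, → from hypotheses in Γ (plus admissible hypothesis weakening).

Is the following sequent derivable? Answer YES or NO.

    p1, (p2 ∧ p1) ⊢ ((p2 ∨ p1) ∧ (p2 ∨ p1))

Derivation trace:
[∧I] p1, (p2 ∧ p1) ⊢ ((p2 ∨ p1) ∧ (p2 ∨ p1))
  [∨I₂] p1, (p2 ∧ p1) ⊢ (p2 ∨ p1)
    [Wk] p1, (p2 ∧ p1) ⊢ p1
      [Ax] p1 ⊢ p1
  [Wk] p1, (p2 ∧ p1), (p2 ∧ p1) ⊢ (p2 ∨ p1)
    [∨I₂] p1, (p2 ∧ p1) ⊢ (p2 ∨ p1)
      [Wk] p1, (p2 ∧ p1) ⊢ p1
        [Ax] p1 ⊢ p1

Result: YES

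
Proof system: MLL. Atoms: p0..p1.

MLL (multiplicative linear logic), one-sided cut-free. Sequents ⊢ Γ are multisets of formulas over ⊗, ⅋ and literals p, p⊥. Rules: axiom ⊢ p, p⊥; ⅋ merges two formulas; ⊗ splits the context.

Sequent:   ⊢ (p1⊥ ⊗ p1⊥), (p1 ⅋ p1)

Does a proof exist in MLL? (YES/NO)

Derivation trace:
[⅋]  ⊢ (p1⊥ ⊗ p1⊥), (p1 ⅋ p1)
  [⊗]  ⊢ p1, p1, (p1⊥ ⊗ p1⊥)
    [Ax]  ⊢ p1, p1⊥
    [Ax]  ⊢ p1, p1⊥

Result: YES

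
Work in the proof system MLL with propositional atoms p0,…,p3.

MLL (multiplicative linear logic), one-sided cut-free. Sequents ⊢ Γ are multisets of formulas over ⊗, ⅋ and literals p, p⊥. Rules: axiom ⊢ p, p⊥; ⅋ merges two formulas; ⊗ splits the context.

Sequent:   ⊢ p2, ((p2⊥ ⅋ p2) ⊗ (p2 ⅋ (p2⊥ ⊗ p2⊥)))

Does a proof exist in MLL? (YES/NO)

Derivation trace:
[⊗]  ⊢ p2, ((p2⊥ ⅋ p2) ⊗ (p2 ⅋ (p2⊥ ⊗ p2⊥)))
  [⅋]  ⊢ (p2⊥ ⅋ p2)
    [Ax]  ⊢ p2, p2⊥
  [⅋]  ⊢ p2, (p2 ⅋ (p2⊥ ⊗ p2⊥))
    [⊗]  ⊢ p2, p2, (p2⊥ ⊗ p2⊥)
      [Ax]  ⊢ p2, p2⊥
      [Ax]  ⊢ p2, p2⊥

Result: YES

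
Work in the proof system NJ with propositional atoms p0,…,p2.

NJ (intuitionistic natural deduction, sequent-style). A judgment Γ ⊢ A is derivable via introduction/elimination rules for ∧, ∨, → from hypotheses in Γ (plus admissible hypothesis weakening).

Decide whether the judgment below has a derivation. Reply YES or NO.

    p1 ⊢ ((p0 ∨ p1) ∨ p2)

Derivation trace:
[∨I₁] p1 ⊢ ((p0 ∨ p1) ∨ p2)
  [∨I₂] p1 ⊢ (p0 ∨ p1)
    [Ax] p1 ⊢ p1

Result: YES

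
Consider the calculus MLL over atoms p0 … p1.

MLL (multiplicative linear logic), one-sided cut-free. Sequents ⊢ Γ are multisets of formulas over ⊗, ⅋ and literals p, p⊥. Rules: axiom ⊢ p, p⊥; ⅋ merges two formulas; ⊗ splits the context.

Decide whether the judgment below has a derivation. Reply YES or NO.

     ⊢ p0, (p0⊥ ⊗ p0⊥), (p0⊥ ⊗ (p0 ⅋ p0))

Derivation (root first):
[⊗]  ⊢ p0, (p0⊥ ⊗ p0⊥), (p0⊥ ⊗ (p0 ⅋ p0))
  [Ax]  ⊢ p0, p0⊥
  [⅋]  ⊢ (p0⊥ ⊗ p0⊥), (p0 ⅋ p0)
    [⊗]  ⊢ p0, p0, (p0⊥ ⊗ p0⊥)
      [Ax]  ⊢ p0, p0⊥
      [Ax]  ⊢ p0, p0⊥

Result: YES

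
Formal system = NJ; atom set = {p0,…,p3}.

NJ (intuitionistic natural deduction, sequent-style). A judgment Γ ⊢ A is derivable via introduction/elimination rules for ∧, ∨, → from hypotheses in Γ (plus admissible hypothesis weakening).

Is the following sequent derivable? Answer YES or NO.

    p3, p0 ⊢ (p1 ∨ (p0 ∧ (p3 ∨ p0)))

Proof tree:
[∨I₂] p3, p0 ⊢ (p1 ∨ (p0 ∧ (p3 ∨ p0)))
  [∧I] p3, p0 ⊢ (p0 ∧ (p3 ∨ p0))
    [Ax] p0 ⊢ p0
    [∨I₁] p3 ⊢ (p3 ∨ p0)
      [Ax] p3 ⊢ p3

Result: YES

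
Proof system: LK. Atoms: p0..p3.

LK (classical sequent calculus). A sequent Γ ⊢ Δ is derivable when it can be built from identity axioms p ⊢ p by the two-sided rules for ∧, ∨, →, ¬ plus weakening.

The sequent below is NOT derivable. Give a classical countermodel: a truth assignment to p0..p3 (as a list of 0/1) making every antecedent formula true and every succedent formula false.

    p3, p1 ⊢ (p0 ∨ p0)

Truth-table refutation:
  v=0000: Γ:[p3=F, p1=F] Δ:[(p0 ∨ p0)=F] refutes=False
  v=0001: Γ:[p3=T, p1=F] Δ:[(p0 ∨ p0)=F] refutes=False
  v=0010: Γ:[p3=F, p1=F] Δ:[(p0 ∨ p0)=F] refutes=False
  v=0011: Γ:[p3=T, p1=F] Δ:[(p0 ∨ p0)=F] refutes=False
  v=0100: Γ:[p3=F, p1=T] Δ:[(p0 ∨ p0)=F] refutes=False
  v=0101: Γ:[p3=T, p1=T] Δ:[(p0 ∨ p0)=F] refutes=True  ← countermodel

Result: [0, 1, 0, 1]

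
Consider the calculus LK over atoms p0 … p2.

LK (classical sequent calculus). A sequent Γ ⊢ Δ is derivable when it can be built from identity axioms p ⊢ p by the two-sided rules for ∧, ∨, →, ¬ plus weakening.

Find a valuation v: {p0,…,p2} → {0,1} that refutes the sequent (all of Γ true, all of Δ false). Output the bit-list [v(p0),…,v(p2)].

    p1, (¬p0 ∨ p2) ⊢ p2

Search for a countermodel by truth-table:
  v=000: Γ:[p1=F, (¬p0 ∨ p2)=T] Δ:[p2=F] refutes=False
  v=001: Γ:[p1=F, (¬p0 ∨ p2)=T] Δ:[p2=T] refutes=False
  v=010: Γ:[p1=T, (¬p0 ∨ p2)=T] Δ:[p2=F] refutes=True  ← countermodel

Result: [0, 1, 0]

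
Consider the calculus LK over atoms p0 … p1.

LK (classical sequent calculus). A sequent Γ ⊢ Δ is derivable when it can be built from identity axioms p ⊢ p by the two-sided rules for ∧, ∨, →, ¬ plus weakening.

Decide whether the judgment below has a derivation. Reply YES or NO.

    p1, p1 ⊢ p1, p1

Derivation trace:
[WL] p1, p1 ⊢ p1, p1
  [WR] p1 ⊢ p1, p1
    [Ax] p1 ⊢ p1

Result: YES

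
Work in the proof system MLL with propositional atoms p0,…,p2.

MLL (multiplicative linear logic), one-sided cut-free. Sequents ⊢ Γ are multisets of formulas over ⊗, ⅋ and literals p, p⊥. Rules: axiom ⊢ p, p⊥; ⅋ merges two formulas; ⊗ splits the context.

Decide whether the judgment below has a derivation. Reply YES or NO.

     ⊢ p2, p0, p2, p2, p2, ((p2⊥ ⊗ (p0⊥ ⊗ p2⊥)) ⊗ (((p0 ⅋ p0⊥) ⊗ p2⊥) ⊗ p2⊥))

Derivation (root first):
[⊗]  ⊢ p2, p0, p2, p2, p2, ((p2⊥ ⊗ (p0⊥ ⊗ p2⊥)) ⊗ (((p0 ⅋ p0⊥) ⊗ p2⊥) ⊗ p2⊥))
  [⊗]  ⊢ p2, p0, p2, (p2⊥ ⊗ (p0⊥ ⊗ p2⊥))
    [Ax]  ⊢ p2, p2⊥
    [⊗]  ⊢ p0, p2, (p0⊥ ⊗ p2⊥)
      [Ax]  ⊢ p0, p0⊥
      [Ax]  ⊢ p2, p2⊥
  [⊗]  ⊢ p2, p2, (((p0 ⅋ p0⊥) ⊗ p2⊥) ⊗ p2⊥)
    [⊗]  ⊢ p2, ((p0 ⅋ p0⊥) ⊗ p2⊥)
      [⅋]  ⊢ (p0 ⅋ p0⊥)
        [Ax]  ⊢ p0, p0⊥
      [Ax]  ⊢ p2, p2⊥
    [Ax]  ⊢ p2, p2⊥

Result: YES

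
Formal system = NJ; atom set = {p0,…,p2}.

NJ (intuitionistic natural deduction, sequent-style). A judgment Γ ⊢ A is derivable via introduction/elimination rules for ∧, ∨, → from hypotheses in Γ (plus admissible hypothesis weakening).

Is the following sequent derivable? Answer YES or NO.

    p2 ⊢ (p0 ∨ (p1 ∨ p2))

Proof tree:
[∨I₂] p2 ⊢ (p0 ∨ (p1 ∨ p2))
  [∨I₂] p2 ⊢ (p1 ∨ p2)
    [Ax] p2 ⊢ p2

Result: YES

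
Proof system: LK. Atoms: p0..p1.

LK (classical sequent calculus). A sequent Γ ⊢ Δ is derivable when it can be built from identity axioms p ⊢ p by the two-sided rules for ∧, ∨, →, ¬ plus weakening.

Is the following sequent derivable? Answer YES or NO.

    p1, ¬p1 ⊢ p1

Derivation (root first):
[WR] p1, ¬p1 ⊢ p1
  [¬L] p1, ¬p1 ⊢ 
    [Ax] p1 ⊢ p1

Result: YES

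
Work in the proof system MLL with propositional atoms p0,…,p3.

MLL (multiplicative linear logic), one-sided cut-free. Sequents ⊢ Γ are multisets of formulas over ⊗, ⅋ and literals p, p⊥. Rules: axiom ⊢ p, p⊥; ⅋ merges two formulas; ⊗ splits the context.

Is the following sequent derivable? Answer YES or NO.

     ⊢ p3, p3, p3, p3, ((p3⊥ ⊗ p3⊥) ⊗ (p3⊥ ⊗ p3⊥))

Derivation (root first):
[⊗]  ⊢ p3, p3, p3, p3, ((p3⊥ ⊗ p3⊥) ⊗ (p3⊥ ⊗ p3⊥))
  [⊗]  ⊢ p3, p3, (p3⊥ ⊗ p3⊥)
    [Ax]  ⊢ p3, p3⊥
    [Ax]  ⊢ p3, p3⊥
  [⊗]  ⊢ p3, p3, (p3⊥ ⊗ p3⊥)
    [Ax]  ⊢ p3, p3⊥
    [Ax]  ⊢ p3, p3⊥

Result: YES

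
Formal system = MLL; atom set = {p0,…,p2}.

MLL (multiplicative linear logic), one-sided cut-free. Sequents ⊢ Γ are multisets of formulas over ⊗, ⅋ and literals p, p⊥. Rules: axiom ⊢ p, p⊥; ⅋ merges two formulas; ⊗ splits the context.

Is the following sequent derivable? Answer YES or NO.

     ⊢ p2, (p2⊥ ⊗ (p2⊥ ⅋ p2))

Proof tree:
[⊗]  ⊢ p2, (p2⊥ ⊗ (p2⊥ ⅋ p2))
  [Ax]  ⊢ p2, p2⊥
  [⅋]  ⊢ (p2⊥ ⅋ p2)
    [Ax]  ⊢ p2, p2⊥

Result: YES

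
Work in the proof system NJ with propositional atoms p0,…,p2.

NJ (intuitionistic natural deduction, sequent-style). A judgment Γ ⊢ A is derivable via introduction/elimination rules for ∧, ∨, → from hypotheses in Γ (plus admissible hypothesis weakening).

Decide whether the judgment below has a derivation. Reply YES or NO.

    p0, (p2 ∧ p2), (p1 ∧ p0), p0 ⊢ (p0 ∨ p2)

Derivation trace:
[∨I₁] p0, (p2 ∧ p2), (p1 ∧ p0), p0 ⊢ (p0 ∨ p2)
  [Wk] p0, (p2 ∧ p2), (p1 ∧ p0), p0 ⊢ p0
    [Wk] p0, (p2 ∧ p2), (p1 ∧ p0) ⊢ p0
      [Wk] p0, (p2 ∧ p2) ⊢ p0
        [Ax] p0 ⊢ p0

Result: YES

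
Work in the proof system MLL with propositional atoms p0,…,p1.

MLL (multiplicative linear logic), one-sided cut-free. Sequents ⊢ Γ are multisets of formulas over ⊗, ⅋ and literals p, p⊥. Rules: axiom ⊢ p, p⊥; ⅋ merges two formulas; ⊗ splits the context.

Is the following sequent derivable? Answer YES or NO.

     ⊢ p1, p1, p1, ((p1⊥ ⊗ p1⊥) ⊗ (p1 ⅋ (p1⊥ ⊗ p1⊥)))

Derivation (root first):
[⊗]  ⊢ p1, p1, p1, ((p1⊥ ⊗ p1⊥) ⊗ (p1 ⅋ (p1⊥ ⊗ p1⊥)))
  [⊗]  ⊢ p1, p1, (p1⊥ ⊗ p1⊥)
    [Ax]  ⊢ p1, p1⊥
    [Ax]  ⊢ p1, p1⊥
  [⅋]  ⊢ p1, (p1 ⅋ (p1⊥ ⊗ p1⊥))
    [⊗]  ⊢ p1, p1, (p1⊥ ⊗ p1⊥)
      [Ax]  ⊢ p1, p1⊥
      [Ax]  ⊢ p1, p1⊥

Result: YES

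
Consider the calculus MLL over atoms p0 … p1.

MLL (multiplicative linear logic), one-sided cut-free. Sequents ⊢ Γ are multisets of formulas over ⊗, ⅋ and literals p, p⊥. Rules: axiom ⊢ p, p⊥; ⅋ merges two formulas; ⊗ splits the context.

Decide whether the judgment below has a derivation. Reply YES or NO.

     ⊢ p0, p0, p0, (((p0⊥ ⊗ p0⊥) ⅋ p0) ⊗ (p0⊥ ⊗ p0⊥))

Derivation (root first):
[⊗]  ⊢ p0, p0, p0, (((p0⊥ ⊗ p0⊥) ⅋ p0) ⊗ (p0⊥ ⊗ p0⊥))
  [⅋]  ⊢ p0, ((p0⊥ ⊗ p0⊥) ⅋ p0)
    [⊗]  ⊢ p0, p0, (p0⊥ ⊗ p0⊥)
      [Ax]  ⊢ p0, p0⊥
      [Ax]  ⊢ p0, p0⊥
  [⊗]  ⊢ p0, p0, (p0⊥ ⊗ p0⊥)
    [Ax]  ⊢ p0, p0⊥
    [Ax]  ⊢ p0, p0⊥

Result: YES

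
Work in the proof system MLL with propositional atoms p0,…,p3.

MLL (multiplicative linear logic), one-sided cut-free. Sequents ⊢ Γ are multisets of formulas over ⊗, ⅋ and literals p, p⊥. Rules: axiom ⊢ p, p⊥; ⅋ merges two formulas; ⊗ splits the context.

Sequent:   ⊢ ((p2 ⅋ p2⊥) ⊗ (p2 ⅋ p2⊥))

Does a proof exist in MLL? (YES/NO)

Derivation trace:
[⊗]  ⊢ ((p2 ⅋ p2⊥) ⊗ (p2 ⅋ p2⊥))
  [⅋]  ⊢ (p2 ⅋ p2⊥)
    [Ax]  ⊢ p2, p2⊥
  [⅋]  ⊢ (p2 ⅋ p2⊥)
    [Ax]  ⊢ p2, p2⊥

Result: YES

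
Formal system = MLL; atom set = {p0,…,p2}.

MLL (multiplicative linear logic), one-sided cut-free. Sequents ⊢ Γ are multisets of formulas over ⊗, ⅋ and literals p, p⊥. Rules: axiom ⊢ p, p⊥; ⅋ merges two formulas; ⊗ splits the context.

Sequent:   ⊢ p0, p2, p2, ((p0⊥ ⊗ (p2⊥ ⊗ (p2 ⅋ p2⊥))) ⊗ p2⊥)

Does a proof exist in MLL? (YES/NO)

Derivation trace:
[⊗]  ⊢ p0, p2, p2, ((p0⊥ ⊗ (p2⊥ ⊗ (p2 ⅋ p2⊥))) ⊗ p2⊥)
  [⊗]  ⊢ p0, p2, (p0⊥ ⊗ (p2⊥ ⊗ (p2 ⅋ p2⊥)))
    [Ax]  ⊢ p0, p0⊥
    [⊗]  ⊢ p2, (p2⊥ ⊗ (p2 ⅋ p2⊥))
      [Ax]  ⊢ p2, p2⊥
      [⅋]  ⊢ (p2 ⅋ p2⊥)
        [Ax]  ⊢ p2, p2⊥
  [Ax]  ⊢ p2, p2⊥

Result: YES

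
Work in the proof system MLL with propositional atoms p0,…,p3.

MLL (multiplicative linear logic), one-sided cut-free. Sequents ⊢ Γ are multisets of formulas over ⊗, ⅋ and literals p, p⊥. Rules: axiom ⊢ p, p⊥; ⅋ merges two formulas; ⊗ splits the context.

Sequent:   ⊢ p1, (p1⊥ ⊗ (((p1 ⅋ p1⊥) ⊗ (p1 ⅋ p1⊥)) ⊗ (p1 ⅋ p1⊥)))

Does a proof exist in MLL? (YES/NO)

Proof tree:
[⊗]  ⊢ p1, (p1⊥ ⊗ (((p1 ⅋ p1⊥) ⊗ (p1 ⅋ p1⊥)) ⊗ (p1 ⅋ p1⊥)))
  [Ax]  ⊢ p1, p1⊥
  [⊗]  ⊢ (((p1 ⅋ p1⊥) ⊗ (p1 ⅋ p1⊥)) ⊗ (p1 ⅋ p1⊥))
    [⊗]  ⊢ ((p1 ⅋ p1⊥) ⊗ (p1 ⅋ p1⊥))
      [⅋]  ⊢ (p1 ⅋ p1⊥)
        [Ax]  ⊢ p1, p1⊥
      [⅋]  ⊢ (p1 ⅋ p1⊥)
        [Ax]  ⊢ p1, p1⊥
    [⅋]  ⊢ (p1 ⅋ p1⊥)
      [Ax]  ⊢ p1, p1⊥

Result: YES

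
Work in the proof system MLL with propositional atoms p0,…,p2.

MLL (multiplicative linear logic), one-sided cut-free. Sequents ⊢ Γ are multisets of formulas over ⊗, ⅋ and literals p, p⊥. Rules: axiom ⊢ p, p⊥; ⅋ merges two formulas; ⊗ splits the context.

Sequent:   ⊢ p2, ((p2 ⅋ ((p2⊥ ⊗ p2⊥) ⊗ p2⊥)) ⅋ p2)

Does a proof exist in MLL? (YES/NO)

Derivation (root first):
[⅋]  ⊢ p2, ((p2 ⅋ ((p2⊥ ⊗ p2⊥) ⊗ p2⊥)) ⅋ p2)
  [⅋]  ⊢ p2, p2, (p2 ⅋ ((p2⊥ ⊗ p2⊥) ⊗ p2⊥))
    [⊗]  ⊢ p2, p2, p2, ((p2⊥ ⊗ p2⊥) ⊗ p2⊥)
      [⊗]  ⊢ p2, p2, (p2⊥ ⊗ p2⊥)
        [Ax]  ⊢ p2, p2⊥
        [Ax]  ⊢ p2, p2⊥
      [Ax]  ⊢ p2, p2⊥

Result: YES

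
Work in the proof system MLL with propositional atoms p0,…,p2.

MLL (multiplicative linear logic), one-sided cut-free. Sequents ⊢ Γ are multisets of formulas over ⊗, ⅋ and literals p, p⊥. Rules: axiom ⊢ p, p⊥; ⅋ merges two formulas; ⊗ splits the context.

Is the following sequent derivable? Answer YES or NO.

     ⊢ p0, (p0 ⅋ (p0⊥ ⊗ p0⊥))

Derivation trace:
[⅋]  ⊢ p0, (p0 ⅋ (p0⊥ ⊗ p0⊥))
  [⊗]  ⊢ p0, p0, (p0⊥ ⊗ p0⊥)
    [Ax]  ⊢ p0, p0⊥
    [Ax]  ⊢ p0, p0⊥

Result: YES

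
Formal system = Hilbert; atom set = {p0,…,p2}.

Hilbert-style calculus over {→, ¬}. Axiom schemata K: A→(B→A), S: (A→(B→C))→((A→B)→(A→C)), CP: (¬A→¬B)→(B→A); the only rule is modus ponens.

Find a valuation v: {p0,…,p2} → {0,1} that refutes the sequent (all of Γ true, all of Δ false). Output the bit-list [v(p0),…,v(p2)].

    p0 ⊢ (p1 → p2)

Truth-table refutation:
  v=000: Γ:[p0=F] Δ:[(p1 → p2)=T] refutes=False
  v=001: Γ:[p0=F] Δ:[(p1 → p2)=T] refutes=False
  v=010: Γ:[p0=F] Δ:[(p1 → p2)=F] refutes=False
  v=011: Γ:[p0=F] Δ:[(p1 → p2)=T] refutes=False
  v=100: Γ:[p0=T] Δ:[(p1 → p2)=T] refutes=False
  v=101: Γ:[p0=T] Δ:[(p1 → p2)=T] refutes=False
  v=110: Γ:[p0=T] Δ:[(p1 → p2)=F] refutes=True  ← countermodel

Result: [1, 1, 0]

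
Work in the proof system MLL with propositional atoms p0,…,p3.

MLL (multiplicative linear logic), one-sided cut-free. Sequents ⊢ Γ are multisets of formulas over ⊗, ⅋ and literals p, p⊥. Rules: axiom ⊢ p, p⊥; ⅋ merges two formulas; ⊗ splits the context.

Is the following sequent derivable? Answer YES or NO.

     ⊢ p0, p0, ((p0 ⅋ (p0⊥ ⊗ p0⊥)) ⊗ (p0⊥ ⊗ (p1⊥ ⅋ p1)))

Proof tree:
[⊗]  ⊢ p0, p0, ((p0 ⅋ (p0⊥ ⊗ p0⊥)) ⊗ (p0⊥ ⊗ (p1⊥ ⅋ p1)))
  [⅋]  ⊢ p0, (p0 ⅋ (p0⊥ ⊗ p0⊥))
    [⊗]  ⊢ p0, p0, (p0⊥ ⊗ p0⊥)
      [Ax]  ⊢ p0, p0⊥
      [Ax]  ⊢ p0, p0⊥
  [⊗]  ⊢ p0, (p0⊥ ⊗ (p1⊥ ⅋ p1))
    [Ax]  ⊢ p0, p0⊥
    [⅋]  ⊢ (p1⊥ ⅋ p1)
      [Ax]  ⊢ p1, p1⊥

Result: YES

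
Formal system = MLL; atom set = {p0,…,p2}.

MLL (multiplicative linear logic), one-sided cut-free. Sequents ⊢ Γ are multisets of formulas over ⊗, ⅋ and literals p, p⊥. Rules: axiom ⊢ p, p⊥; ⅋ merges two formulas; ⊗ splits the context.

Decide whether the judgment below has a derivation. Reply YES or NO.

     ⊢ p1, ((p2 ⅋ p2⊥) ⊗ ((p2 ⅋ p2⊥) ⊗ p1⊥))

Proof tree:
[⊗]  ⊢ p1, ((p2 ⅋ p2⊥) ⊗ ((p2 ⅋ p2⊥) ⊗ p1⊥))
  [⅋]  ⊢ (p2 ⅋ p2⊥)
    [Ax]  ⊢ p2, p2⊥
  [⊗]  ⊢ p1, ((p2 ⅋ p2⊥) ⊗ p1⊥)
    [⅋]  ⊢ (p2 ⅋ p2⊥)
      [Ax]  ⊢ p2, p2⊥
    [Ax]  ⊢ p1, p1⊥

Result: YES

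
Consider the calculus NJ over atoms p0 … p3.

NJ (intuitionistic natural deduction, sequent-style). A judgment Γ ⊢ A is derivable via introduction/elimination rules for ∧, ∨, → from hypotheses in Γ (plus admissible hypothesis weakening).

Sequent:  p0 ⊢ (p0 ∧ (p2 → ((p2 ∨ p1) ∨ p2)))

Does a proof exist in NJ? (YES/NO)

Proof tree:
[∧I] p0 ⊢ (p0 ∧ (p2 → ((p2 ∨ p1) ∨ p2)))
  [Ax] p0 ⊢ p0
  [→I]  ⊢ (p2 → ((p2 ∨ p1) ∨ p2))
    [∨I₁] p2 ⊢ ((p2 ∨ p1) ∨ p2)
      [∨I₁] p2 ⊢ (p2 ∨ p1)
        [Ax] p2 ⊢ p2

Result: YES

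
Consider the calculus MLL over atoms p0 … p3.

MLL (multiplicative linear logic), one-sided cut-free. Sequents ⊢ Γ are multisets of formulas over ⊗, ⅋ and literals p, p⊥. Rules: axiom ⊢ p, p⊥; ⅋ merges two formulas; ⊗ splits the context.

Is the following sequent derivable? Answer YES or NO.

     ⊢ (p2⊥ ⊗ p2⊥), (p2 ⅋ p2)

Derivation trace:
[⅋]  ⊢ (p2⊥ ⊗ p2⊥), (p2 ⅋ p2)
  [⊗]  ⊢ p2, p2, (p2⊥ ⊗ p2⊥)
    [Ax]  ⊢ p2, p2⊥
    [Ax]  ⊢ p2, p2⊥

Result: YES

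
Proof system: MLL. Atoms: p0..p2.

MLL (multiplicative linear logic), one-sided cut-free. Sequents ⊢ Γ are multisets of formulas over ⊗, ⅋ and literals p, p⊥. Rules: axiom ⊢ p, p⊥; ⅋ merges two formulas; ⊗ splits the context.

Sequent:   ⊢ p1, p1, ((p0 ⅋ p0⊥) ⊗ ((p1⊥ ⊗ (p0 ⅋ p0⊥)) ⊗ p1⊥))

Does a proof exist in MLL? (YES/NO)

Derivation (root first):
[⊗]  ⊢ p1, p1, ((p0 ⅋ p0⊥) ⊗ ((p1⊥ ⊗ (p0 ⅋ p0⊥)) ⊗ p1⊥))
  [⅋]  ⊢ (p0 ⅋ p0⊥)
    [Ax]  ⊢ p0, p0⊥
  [⊗]  ⊢ p1, p1, ((p1⊥ ⊗ (p0 ⅋ p0⊥)) ⊗ p1⊥)
    [⊗]  ⊢ p1, (p1⊥ ⊗ (p0 ⅋ p0⊥))
      [Ax]  ⊢ p1, p1⊥
      [⅋]  ⊢ (p0 ⅋ p0⊥)
        [Ax]  ⊢ p0, p0⊥
    [Ax]  ⊢ p1, p1⊥

Result: YES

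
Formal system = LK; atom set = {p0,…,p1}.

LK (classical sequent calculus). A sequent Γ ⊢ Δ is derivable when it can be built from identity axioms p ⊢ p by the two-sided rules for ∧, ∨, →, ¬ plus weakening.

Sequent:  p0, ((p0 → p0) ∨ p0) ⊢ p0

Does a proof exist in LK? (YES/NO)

Derivation (root first):
[∨L] p0, ((p0 → p0) ∨ p0) ⊢ p0
  [→L] p0, (p0 → p0) ⊢ p0
    [Ax] p0 ⊢ p0
    [Ax] p0 ⊢ p0
  [Ax] p0 ⊢ p0

Result: YES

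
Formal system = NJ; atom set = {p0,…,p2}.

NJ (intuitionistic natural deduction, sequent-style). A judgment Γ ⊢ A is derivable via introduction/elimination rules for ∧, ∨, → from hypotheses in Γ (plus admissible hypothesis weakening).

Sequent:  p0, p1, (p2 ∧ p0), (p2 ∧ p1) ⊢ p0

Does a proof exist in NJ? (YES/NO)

Proof tree:
[Wk] p0, p1, (p2 ∧ p0), (p2 ∧ p1) ⊢ p0
  [Wk] p0, p1, (p2 ∧ p0) ⊢ p0
    [Wk] p0, p1 ⊢ p0
      [Ax] p0 ⊢ p0

Result: YES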